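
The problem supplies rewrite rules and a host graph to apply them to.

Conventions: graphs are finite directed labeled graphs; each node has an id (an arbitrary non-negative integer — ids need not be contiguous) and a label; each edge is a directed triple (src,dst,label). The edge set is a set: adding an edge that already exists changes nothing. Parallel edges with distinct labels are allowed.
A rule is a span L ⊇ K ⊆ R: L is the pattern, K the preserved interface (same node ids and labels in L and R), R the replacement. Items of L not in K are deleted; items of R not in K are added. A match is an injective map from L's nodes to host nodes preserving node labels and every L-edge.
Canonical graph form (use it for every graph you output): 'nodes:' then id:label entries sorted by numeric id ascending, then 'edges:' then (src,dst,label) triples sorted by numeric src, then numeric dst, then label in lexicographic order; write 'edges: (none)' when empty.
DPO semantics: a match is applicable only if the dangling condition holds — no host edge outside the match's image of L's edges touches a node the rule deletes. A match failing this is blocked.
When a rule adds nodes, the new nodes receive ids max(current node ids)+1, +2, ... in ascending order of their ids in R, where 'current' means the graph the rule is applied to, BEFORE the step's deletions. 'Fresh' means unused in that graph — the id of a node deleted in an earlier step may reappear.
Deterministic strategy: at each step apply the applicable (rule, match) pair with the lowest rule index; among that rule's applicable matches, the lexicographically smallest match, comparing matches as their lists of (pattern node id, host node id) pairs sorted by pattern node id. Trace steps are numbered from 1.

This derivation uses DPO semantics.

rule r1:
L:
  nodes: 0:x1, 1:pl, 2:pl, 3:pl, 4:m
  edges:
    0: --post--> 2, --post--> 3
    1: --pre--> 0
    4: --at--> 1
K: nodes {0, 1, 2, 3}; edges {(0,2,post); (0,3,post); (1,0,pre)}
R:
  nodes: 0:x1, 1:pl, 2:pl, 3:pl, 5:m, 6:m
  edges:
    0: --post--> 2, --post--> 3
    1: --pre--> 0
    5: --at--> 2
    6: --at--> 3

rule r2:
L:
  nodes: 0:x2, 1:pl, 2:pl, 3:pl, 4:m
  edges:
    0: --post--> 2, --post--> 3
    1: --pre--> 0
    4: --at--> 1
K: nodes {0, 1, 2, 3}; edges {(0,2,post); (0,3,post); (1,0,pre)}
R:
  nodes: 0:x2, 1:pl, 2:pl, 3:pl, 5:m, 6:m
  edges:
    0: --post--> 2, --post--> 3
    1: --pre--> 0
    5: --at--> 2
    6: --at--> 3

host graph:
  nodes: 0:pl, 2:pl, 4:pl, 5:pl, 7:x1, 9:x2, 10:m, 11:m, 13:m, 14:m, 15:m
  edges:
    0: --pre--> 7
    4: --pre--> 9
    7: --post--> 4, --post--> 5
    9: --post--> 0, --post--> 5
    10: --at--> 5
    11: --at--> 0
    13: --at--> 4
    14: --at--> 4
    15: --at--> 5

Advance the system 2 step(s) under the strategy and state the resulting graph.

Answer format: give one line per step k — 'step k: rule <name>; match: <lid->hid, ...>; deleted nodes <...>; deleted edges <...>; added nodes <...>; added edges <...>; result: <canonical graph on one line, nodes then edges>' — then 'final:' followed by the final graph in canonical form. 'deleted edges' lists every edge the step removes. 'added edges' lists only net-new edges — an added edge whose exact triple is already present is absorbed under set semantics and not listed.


step 1: rule r1; match: 0->7, 1->0, 2->4, 3->5, 4->11; deleted nodes 11; deleted edges (11,0,at); added nodes 16, 17; added edges (16,4,at); (17,5,at); result: nodes: 0:pl, 2:pl, 4:pl, 5:pl, 7:x1, 9:x2, 10:m, 13:m, 14:m, 15:m, 16:m, 17:m edges: (0,7,pre); (4,9,pre); (7,4,post); (7,5,post); (9,0,post); (9,5,post); (10,5,at); (13,4,at); (14,4,at); (15,5,at); (16,4,at); (17,5,at)
step 2: rule r2; match: 0->9, 1->4, 2->0, 3->5, 4->13; deleted nodes 13; deleted edges (13,4,at); added nodes 18, 19; added edges (18,0,at); (19,5,at); result: nodes: 0:pl, 2:pl, 4:pl, 5:pl, 7:x1, 9:x2, 10:m, 14:m, 15:m, 16:m, 17:m, 18:m, 19:m edges: (0,7,pre); (4,9,pre); (7,4,post); (7,5,post); (9,0,post); (9,5,post); (10,5,at); (14,4,at); (15,5,at); (16,4,at); (17,5,at); (18,0,at); (19,5,at)
final:
nodes: 0:pl, 2:pl, 4:pl, 5:pl, 7:x1, 9:x2, 10:m, 14:m, 15:m, 16:m, 17:m, 18:m, 19:m
edges: (0,7,pre); (4,9,pre); (7,4,post); (7,5,post); (9,0,post); (9,5,post); (10,5,at); (14,4,at); (15,5,at); (16,4,at); (17,5,at); (18,0,at); (19,5,at)


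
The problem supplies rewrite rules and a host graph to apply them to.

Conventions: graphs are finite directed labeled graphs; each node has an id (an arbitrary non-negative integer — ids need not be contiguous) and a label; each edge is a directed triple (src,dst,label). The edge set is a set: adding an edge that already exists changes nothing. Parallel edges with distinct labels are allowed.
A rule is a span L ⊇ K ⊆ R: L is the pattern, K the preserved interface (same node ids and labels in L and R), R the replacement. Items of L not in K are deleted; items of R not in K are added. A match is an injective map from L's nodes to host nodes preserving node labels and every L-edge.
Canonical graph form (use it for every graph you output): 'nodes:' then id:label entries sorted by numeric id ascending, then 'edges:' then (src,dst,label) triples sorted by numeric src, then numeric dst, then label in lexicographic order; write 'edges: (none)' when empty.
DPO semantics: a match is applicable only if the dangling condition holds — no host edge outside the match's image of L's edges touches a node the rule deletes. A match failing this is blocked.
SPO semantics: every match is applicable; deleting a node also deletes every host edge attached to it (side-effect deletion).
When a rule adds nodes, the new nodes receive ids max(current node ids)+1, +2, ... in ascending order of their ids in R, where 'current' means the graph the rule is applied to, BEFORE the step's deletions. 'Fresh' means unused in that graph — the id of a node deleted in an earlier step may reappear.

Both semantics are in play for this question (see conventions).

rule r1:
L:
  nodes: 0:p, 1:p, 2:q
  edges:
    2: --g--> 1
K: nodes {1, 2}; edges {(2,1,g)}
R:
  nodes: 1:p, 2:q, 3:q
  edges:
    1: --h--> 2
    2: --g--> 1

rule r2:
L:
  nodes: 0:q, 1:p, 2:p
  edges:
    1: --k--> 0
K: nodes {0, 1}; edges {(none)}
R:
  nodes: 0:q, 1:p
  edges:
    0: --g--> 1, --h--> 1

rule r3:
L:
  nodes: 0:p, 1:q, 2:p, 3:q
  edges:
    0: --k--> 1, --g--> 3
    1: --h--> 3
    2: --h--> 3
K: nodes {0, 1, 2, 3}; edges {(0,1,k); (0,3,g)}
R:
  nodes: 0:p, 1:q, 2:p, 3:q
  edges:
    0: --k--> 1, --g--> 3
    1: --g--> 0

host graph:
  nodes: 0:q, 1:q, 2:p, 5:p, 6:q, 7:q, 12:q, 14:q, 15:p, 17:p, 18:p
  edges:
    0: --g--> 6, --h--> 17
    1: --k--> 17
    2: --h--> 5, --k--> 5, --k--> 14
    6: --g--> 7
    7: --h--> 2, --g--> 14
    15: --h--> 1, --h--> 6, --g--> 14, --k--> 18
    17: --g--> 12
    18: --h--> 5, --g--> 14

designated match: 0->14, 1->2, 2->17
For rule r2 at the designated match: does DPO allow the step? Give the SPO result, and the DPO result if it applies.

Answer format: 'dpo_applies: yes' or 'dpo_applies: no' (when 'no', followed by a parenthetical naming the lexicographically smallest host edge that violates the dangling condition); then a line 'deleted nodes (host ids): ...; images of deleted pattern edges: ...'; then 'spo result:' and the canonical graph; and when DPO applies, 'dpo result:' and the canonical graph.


dpo_applies: no
(the rule deletes node 17, which keeps host edge (0,17,h) outside the match image — the dangling condition fails, DPO blocks; SPO proceeds and side-deletes such edges)
deleted nodes (host ids): 17; images of deleted pattern edges: (2,14,k)
spo result:
nodes: 0:q, 1:q, 2:p, 5:p, 6:q, 7:q, 12:q, 14:q, 15:p, 18:p
edges: (0,6,g); (2,5,h); (2,5,k); (6,7,g); (7,2,h); (7,14,g); (14,2,g); (14,2,h); (15,1,h); (15,6,h); (15,14,g); (15,18,k); (18,5,h); (18,14,g)


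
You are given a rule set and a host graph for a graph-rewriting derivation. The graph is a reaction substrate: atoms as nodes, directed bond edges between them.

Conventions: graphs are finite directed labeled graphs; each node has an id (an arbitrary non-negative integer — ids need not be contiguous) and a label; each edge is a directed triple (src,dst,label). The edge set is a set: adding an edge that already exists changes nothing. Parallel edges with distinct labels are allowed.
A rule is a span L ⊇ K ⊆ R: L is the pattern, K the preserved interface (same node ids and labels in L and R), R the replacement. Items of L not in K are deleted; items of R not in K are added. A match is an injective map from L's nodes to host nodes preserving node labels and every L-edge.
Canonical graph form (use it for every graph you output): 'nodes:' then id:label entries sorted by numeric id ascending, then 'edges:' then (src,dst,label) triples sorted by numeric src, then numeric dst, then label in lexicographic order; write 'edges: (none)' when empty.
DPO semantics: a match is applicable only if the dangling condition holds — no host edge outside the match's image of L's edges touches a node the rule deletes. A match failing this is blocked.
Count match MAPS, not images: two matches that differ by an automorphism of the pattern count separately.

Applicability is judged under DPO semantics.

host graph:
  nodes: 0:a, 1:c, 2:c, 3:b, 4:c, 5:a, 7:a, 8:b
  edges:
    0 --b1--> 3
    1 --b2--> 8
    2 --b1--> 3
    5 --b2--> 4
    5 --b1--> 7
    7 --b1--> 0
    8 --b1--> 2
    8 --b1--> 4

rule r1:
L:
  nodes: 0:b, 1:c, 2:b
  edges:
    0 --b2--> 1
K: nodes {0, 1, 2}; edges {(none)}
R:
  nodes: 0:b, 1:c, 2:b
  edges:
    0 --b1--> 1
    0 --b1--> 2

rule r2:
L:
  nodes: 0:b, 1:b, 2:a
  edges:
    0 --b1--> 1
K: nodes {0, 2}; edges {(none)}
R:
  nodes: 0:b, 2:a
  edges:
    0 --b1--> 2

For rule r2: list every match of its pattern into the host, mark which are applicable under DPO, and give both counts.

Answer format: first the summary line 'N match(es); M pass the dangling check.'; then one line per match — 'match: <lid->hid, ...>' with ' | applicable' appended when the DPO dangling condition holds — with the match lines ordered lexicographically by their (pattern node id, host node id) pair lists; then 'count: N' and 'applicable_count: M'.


0 match(es); 0 pass the dangling check.
count: 0
applicable_count: 0


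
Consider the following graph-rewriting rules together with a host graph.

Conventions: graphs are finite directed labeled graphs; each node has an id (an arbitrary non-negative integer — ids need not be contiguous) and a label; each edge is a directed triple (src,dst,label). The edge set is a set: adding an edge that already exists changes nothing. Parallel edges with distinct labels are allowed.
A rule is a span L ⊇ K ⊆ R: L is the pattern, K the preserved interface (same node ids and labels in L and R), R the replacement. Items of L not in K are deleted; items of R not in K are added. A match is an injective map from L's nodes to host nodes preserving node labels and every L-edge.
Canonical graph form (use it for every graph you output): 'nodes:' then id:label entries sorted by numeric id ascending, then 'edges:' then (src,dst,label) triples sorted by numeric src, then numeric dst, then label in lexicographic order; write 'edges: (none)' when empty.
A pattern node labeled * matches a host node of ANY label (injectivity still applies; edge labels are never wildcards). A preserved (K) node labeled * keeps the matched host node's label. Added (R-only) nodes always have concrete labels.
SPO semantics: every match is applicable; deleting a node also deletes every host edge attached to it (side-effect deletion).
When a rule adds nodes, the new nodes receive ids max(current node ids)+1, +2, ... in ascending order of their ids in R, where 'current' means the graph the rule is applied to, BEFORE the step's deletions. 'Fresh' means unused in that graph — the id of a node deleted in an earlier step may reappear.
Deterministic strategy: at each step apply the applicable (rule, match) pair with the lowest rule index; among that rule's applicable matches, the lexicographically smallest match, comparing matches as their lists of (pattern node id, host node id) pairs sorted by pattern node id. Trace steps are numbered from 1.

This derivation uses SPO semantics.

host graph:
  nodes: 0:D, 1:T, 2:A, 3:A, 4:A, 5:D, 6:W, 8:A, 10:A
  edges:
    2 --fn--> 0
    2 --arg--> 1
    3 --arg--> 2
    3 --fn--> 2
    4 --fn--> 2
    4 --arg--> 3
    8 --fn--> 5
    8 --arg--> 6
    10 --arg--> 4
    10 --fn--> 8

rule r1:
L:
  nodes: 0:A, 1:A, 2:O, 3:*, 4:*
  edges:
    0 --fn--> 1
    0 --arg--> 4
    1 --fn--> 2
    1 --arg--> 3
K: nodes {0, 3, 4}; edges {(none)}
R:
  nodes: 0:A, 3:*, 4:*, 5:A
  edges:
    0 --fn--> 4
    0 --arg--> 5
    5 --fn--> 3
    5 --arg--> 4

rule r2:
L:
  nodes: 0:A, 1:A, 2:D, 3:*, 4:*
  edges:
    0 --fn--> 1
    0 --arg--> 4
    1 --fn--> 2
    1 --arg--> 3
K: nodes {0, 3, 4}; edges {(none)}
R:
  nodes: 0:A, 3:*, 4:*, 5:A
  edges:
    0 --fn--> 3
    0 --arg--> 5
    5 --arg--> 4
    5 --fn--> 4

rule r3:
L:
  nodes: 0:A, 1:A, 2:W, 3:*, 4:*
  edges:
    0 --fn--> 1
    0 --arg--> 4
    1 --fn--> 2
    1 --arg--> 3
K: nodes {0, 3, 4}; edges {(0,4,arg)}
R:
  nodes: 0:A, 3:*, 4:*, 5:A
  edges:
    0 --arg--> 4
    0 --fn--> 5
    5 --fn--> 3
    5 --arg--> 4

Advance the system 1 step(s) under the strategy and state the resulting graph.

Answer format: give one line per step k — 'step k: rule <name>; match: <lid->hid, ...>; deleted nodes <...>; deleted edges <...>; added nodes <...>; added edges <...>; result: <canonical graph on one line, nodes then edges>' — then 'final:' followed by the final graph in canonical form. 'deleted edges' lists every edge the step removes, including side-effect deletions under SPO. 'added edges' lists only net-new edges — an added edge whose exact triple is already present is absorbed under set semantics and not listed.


step 1: rule r2; match: 0->4, 1->2, 2->0, 3->1, 4->3; deleted nodes 0, 2; deleted edges (2,0,fn); (2,1,arg); (3,2,arg); (3,2,fn); (4,2,fn); (4,3,arg); added nodes 11; added edges (4,1,fn); (4,11,arg); (11,3,arg); (11,3,fn); result: nodes: 1:T, 3:A, 4:A, 5:D, 6:W, 8:A, 10:A, 11:A edges: (4,1,fn); (4,11,arg); (8,5,fn); (8,6,arg); (10,4,arg); (10,8,fn); (11,3,arg); (11,3,fn)
final:
nodes: 1:T, 3:A, 4:A, 5:D, 6:W, 8:A, 10:A, 11:A
edges: (4,1,fn); (4,11,arg); (8,5,fn); (8,6,arg); (10,4,arg); (10,8,fn); (11,3,arg); (11,3,fn)


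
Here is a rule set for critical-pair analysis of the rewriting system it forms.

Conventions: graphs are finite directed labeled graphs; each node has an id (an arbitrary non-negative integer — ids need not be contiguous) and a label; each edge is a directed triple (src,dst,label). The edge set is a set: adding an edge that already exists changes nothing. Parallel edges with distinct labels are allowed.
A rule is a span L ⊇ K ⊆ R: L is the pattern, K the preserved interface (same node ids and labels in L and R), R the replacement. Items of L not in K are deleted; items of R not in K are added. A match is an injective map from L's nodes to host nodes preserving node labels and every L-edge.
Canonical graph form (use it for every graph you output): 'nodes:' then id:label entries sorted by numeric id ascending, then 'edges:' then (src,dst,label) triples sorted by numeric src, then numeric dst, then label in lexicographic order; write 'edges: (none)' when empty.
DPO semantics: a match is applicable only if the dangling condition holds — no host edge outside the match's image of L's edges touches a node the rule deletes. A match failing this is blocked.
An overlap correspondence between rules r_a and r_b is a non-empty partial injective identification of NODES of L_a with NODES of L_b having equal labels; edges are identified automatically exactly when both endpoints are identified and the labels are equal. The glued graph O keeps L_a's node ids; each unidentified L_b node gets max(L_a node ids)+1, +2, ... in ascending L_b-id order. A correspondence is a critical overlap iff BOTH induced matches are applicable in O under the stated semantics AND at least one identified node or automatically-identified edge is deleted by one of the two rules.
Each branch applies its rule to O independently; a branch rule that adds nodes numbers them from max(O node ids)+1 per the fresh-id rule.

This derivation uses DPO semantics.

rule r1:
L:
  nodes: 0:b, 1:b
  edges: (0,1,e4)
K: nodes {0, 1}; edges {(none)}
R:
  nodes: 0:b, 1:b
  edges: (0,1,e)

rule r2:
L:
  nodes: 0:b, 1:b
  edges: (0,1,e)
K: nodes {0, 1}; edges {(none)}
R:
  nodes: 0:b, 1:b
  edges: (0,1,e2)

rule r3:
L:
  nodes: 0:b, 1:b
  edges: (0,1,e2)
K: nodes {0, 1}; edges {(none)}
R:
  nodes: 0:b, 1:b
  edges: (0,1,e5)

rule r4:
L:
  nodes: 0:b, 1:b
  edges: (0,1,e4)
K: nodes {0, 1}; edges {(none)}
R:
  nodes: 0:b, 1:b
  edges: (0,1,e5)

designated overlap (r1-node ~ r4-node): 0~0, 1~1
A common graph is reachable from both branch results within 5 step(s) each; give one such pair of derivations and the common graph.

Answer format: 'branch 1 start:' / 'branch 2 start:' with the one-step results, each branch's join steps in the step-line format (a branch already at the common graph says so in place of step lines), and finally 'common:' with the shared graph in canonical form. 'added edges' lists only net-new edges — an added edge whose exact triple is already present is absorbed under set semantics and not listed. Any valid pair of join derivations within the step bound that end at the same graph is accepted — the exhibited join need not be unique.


branch 1 start:
nodes: 0:b, 1:b
edges: (0,1,e)
branch 2 start:
nodes: 0:b, 1:b
edges: (0,1,e5)
branch 1 step 1: rule r2; match: 0->0, 1->1; deleted nodes (none); deleted edges (0,1,e); added nodes (none); added edges (0,1,e2); result: nodes: 0:b, 1:b edges: (0,1,e2)
branch 1 step 2: rule r3; match: 0->0, 1->1; deleted nodes (none); deleted edges (0,1,e2); added nodes (none); added edges (0,1,e5); result: nodes: 0:b, 1:b edges: (0,1,e5)
branch 2: already at the common graph (0 steps)
common:
nodes: 0:b, 1:b
edges: (0,1,e5)


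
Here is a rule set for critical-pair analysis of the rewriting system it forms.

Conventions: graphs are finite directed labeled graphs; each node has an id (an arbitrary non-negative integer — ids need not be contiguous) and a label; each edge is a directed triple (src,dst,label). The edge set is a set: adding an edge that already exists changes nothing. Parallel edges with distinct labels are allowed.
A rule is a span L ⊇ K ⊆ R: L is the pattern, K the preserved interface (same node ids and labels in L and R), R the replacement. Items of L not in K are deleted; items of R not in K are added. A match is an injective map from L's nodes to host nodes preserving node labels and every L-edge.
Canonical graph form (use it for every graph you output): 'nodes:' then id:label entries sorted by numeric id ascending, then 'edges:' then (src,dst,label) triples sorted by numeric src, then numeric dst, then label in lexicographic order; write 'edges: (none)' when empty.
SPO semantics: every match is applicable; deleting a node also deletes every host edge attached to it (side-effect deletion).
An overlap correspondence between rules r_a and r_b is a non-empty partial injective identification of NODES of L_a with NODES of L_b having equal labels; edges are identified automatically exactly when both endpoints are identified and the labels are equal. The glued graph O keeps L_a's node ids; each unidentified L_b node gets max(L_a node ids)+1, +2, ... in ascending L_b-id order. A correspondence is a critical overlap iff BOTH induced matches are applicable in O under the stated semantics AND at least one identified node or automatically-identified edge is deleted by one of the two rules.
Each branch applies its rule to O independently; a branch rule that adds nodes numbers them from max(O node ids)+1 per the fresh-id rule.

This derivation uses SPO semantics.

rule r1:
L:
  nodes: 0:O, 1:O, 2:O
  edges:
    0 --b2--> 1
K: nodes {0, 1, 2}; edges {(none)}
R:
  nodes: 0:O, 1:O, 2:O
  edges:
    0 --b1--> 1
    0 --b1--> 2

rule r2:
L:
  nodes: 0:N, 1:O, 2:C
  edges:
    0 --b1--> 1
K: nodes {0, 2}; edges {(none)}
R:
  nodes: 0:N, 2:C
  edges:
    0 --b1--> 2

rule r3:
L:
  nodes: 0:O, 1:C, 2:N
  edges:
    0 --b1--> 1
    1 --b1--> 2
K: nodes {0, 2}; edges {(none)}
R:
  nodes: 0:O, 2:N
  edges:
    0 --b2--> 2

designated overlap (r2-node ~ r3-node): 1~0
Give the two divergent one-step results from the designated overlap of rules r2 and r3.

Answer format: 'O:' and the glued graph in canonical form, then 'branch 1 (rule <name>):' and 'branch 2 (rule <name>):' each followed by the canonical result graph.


O:
nodes: 0:N, 1:O, 2:C, 3:C, 4:N
edges: (0,1,b1); (1,3,b1); (3,4,b1)
branch 1 (rule r2):
nodes: 0:N, 2:C, 3:C, 4:N
edges: (0,2,b1); (3,4,b1)
branch 2 (rule r3):
nodes: 0:N, 1:O, 2:C, 4:N
edges: (0,1,b1); (1,4,b2)


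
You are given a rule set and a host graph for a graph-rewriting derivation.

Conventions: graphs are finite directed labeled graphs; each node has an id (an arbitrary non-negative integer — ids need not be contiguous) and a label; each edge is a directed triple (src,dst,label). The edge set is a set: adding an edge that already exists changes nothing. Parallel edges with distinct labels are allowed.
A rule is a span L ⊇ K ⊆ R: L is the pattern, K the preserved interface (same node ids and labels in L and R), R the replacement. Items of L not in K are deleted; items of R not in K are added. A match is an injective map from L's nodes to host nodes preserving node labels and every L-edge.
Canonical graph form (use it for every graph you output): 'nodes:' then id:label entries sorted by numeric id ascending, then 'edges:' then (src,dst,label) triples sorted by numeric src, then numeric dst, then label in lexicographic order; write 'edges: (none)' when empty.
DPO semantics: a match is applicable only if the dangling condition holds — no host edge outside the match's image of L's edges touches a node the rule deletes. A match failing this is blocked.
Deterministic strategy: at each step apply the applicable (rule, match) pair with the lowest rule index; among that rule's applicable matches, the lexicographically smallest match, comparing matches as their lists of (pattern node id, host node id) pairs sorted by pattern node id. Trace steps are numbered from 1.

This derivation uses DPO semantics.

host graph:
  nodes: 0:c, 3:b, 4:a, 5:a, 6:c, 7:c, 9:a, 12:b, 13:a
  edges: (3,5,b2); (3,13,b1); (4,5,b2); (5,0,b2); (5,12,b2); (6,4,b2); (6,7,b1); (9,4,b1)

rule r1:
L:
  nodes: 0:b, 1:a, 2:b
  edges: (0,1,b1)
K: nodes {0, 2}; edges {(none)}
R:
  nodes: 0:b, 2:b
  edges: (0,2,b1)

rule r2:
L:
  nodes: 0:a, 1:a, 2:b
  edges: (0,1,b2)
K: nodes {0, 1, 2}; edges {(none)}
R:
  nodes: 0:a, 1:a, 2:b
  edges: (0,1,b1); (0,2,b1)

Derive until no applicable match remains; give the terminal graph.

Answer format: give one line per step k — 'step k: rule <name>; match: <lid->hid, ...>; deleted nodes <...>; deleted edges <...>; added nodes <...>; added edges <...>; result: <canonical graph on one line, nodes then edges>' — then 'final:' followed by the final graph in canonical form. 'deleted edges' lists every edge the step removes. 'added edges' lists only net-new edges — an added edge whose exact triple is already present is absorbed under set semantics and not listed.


step 1: rule r1; match: 0->3, 1->13, 2->12; deleted nodes 13; deleted edges (3,13,b1); added nodes (none); added edges (3,12,b1); result: nodes: 0:c, 3:b, 4:a, 5:a, 6:c, 7:c, 9:a, 12:b edges: (3,5,b2); (3,12,b1); (4,5,b2); (5,0,b2); (5,12,b2); (6,4,b2); (6,7,b1); (9,4,b1)
step 2: rule r2; match: 0->4, 1->5, 2->3; deleted nodes (none); deleted edges (4,5,b2); added nodes (none); added edges (4,3,b1); (4,5,b1); result: nodes: 0:c, 3:b, 4:a, 5:a, 6:c, 7:c, 9:a, 12:b edges: (3,5,b2); (3,12,b1); (4,3,b1); (4,5,b1); (5,0,b2); (5,12,b2); (6,4,b2); (6,7,b1); (9,4,b1)
final:
nodes: 0:c, 3:b, 4:a, 5:a, 6:c, 7:c, 9:a, 12:b
edges: (3,5,b2); (3,12,b1); (4,3,b1); (4,5,b1); (5,0,b2); (5,12,b2); (6,4,b2); (6,7,b1); (9,4,b1)


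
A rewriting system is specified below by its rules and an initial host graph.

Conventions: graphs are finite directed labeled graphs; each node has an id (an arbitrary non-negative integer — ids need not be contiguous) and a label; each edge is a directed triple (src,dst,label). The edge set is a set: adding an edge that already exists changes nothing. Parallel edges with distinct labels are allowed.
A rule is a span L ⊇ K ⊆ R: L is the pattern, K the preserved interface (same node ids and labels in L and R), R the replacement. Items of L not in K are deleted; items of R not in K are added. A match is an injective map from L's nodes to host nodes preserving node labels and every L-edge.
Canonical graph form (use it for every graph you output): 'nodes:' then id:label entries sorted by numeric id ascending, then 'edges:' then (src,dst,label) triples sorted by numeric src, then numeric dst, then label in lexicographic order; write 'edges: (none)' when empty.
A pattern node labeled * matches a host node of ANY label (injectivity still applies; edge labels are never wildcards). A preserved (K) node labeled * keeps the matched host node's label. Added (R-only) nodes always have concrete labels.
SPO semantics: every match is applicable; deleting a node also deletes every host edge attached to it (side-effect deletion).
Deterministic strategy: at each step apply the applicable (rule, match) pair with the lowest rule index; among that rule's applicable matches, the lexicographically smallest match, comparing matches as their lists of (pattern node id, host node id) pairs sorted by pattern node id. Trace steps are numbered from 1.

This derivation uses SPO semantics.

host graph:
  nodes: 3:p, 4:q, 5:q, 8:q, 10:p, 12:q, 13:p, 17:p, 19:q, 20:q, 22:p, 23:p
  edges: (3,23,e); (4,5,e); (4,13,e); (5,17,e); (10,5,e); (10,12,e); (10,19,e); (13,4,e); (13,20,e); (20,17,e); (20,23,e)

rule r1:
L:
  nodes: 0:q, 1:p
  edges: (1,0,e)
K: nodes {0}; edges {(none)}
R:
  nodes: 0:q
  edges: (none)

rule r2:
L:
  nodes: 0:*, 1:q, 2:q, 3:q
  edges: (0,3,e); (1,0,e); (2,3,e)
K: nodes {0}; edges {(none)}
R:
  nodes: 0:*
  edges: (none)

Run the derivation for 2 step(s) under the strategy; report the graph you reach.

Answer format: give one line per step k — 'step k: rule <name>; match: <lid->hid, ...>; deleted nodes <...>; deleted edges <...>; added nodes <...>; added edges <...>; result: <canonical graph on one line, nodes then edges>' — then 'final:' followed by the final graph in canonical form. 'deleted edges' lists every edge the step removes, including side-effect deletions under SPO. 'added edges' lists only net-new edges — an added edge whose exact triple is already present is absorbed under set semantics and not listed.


step 1: rule r1; match: 0->4, 1->13; deleted nodes 13; deleted edges (4,13,e); (13,4,e); (13,20,e); added nodes (none); added edges (none); result: nodes: 3:p, 4:q, 5:q, 8:q, 10:p, 12:q, 17:p, 19:q, 20:q, 22:p, 23:p edges: (3,23,e); (4,5,e); (5,17,e); (10,5,e); (10,12,e); (10,19,e); (20,17,e); (20,23,e)
step 2: rule r1; match: 0->5, 1->10; deleted nodes 10; deleted edges (10,5,e); (10,12,e); (10,19,e); added nodes (none); added edges (none); result: nodes: 3:p, 4:q, 5:q, 8:q, 12:q, 17:p, 19:q, 20:q, 22:p, 23:p edges: (3,23,e); (4,5,e); (5,17,e); (20,17,e); (20,23,e)
final:
nodes: 3:p, 4:q, 5:q, 8:q, 12:q, 17:p, 19:q, 20:q, 22:p, 23:p
edges: (3,23,e); (4,5,e); (5,17,e); (20,17,e); (20,23,e)


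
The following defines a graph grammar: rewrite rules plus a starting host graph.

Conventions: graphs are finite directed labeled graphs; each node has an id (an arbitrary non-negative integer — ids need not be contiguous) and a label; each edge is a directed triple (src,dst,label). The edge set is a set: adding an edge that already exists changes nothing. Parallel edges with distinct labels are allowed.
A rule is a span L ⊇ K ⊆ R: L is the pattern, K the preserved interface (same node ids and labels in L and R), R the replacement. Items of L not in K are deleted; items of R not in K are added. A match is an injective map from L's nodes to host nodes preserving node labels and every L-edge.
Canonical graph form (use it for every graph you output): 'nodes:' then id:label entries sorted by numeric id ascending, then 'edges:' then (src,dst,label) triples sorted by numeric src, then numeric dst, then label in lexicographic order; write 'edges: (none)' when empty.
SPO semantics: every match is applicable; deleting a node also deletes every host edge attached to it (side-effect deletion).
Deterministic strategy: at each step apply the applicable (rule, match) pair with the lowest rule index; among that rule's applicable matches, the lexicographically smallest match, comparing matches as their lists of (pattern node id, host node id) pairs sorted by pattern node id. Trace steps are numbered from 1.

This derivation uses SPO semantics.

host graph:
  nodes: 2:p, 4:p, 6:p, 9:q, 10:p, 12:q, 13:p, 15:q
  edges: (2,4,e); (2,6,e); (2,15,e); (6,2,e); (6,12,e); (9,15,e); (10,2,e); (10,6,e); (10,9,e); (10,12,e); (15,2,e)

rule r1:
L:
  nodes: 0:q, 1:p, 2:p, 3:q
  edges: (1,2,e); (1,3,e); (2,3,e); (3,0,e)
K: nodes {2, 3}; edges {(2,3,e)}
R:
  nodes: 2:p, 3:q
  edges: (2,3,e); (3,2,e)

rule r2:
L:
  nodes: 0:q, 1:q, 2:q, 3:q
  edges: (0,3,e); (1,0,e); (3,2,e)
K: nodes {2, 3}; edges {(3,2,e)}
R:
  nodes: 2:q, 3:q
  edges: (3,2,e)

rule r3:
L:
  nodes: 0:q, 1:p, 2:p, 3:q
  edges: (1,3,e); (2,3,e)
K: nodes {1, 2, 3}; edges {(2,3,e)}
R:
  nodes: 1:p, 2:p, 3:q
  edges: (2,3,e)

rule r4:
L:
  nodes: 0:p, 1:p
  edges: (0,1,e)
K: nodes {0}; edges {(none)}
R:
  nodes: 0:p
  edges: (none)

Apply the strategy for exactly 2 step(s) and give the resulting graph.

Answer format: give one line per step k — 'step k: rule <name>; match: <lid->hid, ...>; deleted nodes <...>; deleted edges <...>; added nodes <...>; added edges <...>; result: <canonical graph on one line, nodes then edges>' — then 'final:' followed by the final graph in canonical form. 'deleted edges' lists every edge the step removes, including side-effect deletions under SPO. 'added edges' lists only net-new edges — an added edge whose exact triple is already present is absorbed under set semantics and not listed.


step 1: rule r3; match: 0->9, 1->6, 2->10, 3->12; deleted nodes 9; deleted edges (6,12,e); (9,15,e); (10,9,e); added nodes (none); added edges (none); result: nodes: 2:p, 4:p, 6:p, 10:p, 12:q, 13:p, 15:q edges: (2,4,e); (2,6,e); (2,15,e); (6,2,e); (10,2,e); (10,6,e); (10,12,e); (15,2,e)
step 2: rule r4; match: 0->2, 1->4; deleted nodes 4; deleted edges (2,4,e); added nodes (none); added edges (none); result: nodes: 2:p, 6:p, 10:p, 12:q, 13:p, 15:q edges: (2,6,e); (2,15,e); (6,2,e); (10,2,e); (10,6,e); (10,12,e); (15,2,e)
final:
nodes: 2:p, 6:p, 10:p, 12:q, 13:p, 15:q
edges: (2,6,e); (2,15,e); (6,2,e); (10,2,e); (10,6,e); (10,12,e); (15,2,e)


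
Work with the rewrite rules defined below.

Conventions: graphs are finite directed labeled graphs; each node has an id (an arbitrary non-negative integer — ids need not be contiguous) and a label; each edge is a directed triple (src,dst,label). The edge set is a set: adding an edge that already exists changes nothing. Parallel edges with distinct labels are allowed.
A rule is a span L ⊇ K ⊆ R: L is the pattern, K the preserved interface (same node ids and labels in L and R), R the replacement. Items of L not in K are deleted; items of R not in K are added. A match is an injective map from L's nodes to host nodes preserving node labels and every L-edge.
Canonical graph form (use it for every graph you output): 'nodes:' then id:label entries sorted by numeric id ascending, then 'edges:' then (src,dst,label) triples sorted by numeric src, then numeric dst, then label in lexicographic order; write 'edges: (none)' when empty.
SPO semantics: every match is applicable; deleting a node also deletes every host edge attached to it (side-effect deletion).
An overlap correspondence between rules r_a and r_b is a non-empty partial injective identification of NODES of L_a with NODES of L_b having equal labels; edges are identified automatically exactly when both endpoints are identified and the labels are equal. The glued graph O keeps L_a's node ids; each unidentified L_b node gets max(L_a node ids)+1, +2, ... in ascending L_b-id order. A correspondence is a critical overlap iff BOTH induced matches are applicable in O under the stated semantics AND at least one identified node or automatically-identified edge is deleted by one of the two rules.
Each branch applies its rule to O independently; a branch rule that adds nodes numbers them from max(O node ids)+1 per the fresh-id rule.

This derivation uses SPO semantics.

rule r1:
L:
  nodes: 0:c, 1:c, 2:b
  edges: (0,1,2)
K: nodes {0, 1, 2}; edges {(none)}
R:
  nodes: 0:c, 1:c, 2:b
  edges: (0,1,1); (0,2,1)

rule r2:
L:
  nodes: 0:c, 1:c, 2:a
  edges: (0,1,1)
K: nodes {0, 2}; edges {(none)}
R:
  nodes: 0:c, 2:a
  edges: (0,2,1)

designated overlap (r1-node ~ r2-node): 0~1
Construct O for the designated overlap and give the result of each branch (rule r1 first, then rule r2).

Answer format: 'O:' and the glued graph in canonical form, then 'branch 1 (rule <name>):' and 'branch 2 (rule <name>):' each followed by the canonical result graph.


O:
nodes: 0:c, 1:c, 2:b, 3:c, 4:a
edges: (0,1,2); (3,0,1)
branch 1 (rule r1):
nodes: 0:c, 1:c, 2:b, 3:c, 4:a
edges: (0,1,1); (0,2,1); (3,0,1)
branch 2 (rule r2):
nodes: 1:c, 2:b, 3:c, 4:a
edges: (3,4,1)


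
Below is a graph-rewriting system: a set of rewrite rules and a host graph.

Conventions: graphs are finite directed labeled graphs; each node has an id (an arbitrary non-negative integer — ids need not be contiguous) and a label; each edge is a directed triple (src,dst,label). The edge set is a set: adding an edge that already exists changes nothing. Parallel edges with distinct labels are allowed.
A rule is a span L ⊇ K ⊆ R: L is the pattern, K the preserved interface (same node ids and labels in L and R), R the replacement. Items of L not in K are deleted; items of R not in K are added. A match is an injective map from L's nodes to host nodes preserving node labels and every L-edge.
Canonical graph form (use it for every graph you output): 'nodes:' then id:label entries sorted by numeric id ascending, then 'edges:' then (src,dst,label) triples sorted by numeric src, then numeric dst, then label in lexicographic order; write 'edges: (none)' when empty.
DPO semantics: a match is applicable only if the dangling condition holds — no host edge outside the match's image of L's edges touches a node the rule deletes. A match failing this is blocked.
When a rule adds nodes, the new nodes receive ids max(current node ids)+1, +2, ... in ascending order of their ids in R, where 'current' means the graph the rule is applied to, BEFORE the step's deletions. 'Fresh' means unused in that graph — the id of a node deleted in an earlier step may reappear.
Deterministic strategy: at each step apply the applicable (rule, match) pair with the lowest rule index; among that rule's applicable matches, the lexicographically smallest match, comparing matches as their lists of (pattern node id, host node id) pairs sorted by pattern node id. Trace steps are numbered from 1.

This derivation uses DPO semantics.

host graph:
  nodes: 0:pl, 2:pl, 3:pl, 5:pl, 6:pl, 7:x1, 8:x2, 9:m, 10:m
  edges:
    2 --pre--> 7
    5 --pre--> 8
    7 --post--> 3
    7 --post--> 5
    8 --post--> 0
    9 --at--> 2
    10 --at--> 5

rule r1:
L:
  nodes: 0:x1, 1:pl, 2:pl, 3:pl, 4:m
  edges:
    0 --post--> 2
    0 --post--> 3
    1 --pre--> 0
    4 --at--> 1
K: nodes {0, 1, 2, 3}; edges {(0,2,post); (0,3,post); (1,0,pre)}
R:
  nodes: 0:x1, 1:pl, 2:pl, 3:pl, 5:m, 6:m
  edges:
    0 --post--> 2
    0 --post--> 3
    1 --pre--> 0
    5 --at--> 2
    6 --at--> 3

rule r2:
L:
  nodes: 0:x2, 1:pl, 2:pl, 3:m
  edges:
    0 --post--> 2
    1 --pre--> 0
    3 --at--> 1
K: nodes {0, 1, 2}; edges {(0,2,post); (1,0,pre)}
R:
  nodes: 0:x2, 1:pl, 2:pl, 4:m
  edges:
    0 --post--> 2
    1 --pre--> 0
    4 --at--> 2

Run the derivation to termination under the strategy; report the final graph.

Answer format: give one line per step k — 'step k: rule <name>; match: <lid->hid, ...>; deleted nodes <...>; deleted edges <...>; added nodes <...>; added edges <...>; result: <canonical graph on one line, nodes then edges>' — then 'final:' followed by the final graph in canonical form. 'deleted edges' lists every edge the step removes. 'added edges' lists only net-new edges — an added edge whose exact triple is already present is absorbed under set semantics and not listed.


step 1: rule r1; match: 0->7, 1->2, 2->3, 3->5, 4->9; deleted nodes 9; deleted edges (9,2,at); added nodes 11, 12; added edges (11,3,at); (12,5,at); result: nodes: 0:pl, 2:pl, 3:pl, 5:pl, 6:pl, 7:x1, 8:x2, 10:m, 11:m, 12:m edges: (2,7,pre); (5,8,pre); (7,3,post); (7,5,post); (8,0,post); (10,5,at); (11,3,at); (12,5,at)
step 2: rule r2; match: 0->8, 1->5, 2->0, 3->10; deleted nodes 10; deleted edges (10,5,at); added nodes 13; added edges (13,0,at); result: nodes: 0:pl, 2:pl, 3:pl, 5:pl, 6:pl, 7:x1, 8:x2, 11:m, 12:m, 13:m edges: (2,7,pre); (5,8,pre); (7,3,post); (7,5,post); (8,0,post); (11,3,at); (12,5,at); (13,0,at)
step 3: rule r2; match: 0->8, 1->5, 2->0, 3->12; deleted nodes 12; deleted edges (12,5,at); added nodes 14; added edges (14,0,at); result: nodes: 0:pl, 2:pl, 3:pl, 5:pl, 6:pl, 7:x1, 8:x2, 11:m, 13:m, 14:m edges: (2,7,pre); (5,8,pre); (7,3,post); (7,5,post); (8,0,post); (11,3,at); (13,0,at); (14,0,at)
final:
nodes: 0:pl, 2:pl, 3:pl, 5:pl, 6:pl, 7:x1, 8:x2, 11:m, 13:m, 14:m
edges: (2,7,pre); (5,8,pre); (7,3,post); (7,5,post); (8,0,post); (11,3,at); (13,0,at); (14,0,at)


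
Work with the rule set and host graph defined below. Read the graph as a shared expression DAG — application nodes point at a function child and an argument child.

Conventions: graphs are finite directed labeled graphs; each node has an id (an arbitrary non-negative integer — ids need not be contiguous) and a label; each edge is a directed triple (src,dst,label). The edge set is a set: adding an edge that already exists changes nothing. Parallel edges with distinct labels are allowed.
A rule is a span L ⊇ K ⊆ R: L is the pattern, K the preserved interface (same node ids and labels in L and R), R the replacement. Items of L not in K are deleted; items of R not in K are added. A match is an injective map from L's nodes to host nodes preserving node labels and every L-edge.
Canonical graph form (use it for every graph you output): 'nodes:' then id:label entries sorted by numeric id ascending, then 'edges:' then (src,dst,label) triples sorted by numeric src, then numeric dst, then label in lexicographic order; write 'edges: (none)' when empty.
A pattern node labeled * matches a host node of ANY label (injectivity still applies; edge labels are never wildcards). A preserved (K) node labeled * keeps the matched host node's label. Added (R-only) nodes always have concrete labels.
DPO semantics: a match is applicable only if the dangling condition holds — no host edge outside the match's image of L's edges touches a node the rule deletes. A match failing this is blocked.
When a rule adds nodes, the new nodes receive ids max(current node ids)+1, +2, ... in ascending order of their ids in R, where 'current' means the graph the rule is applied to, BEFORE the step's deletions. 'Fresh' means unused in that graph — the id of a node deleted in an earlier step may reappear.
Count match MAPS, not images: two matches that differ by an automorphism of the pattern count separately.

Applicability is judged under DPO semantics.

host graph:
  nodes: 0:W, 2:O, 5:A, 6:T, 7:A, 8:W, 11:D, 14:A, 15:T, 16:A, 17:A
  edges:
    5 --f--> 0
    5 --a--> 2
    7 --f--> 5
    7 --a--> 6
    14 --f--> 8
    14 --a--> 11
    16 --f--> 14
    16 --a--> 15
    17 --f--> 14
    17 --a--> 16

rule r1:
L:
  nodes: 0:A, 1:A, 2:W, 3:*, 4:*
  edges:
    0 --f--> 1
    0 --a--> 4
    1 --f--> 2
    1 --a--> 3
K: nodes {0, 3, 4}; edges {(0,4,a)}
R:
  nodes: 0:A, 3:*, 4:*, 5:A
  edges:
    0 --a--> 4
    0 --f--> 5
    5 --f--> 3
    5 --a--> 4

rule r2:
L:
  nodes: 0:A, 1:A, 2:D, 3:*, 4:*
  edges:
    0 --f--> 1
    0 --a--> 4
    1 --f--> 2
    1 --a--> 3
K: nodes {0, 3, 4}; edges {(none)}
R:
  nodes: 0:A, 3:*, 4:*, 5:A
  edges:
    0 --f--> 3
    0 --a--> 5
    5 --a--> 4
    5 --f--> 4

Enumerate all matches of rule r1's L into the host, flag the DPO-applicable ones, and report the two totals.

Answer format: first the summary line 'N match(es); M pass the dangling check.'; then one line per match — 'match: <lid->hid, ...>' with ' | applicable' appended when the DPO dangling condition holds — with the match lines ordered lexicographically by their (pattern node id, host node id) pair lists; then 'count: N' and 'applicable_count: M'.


3 match(es); 1 pass the dangling check.
match: 0->7, 1->5, 2->0, 3->2, 4->6 | applicable
match: 0->16, 1->14, 2->8, 3->11, 4->15
match: 0->17, 1->14, 2->8, 3->11, 4->16
count: 3
applicable_count: 1
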